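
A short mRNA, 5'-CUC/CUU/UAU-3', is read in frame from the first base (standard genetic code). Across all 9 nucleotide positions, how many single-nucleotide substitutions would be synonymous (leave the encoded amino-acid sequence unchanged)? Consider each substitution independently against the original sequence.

Codon 1 (CUC, Leu): 3 synonymous substitutions.
Codon 2 (CUU, Leu): 3 synonymous substitutions.
Codon 3 (UAU, Tyr): 1 synonymous substitution.
Total: 3 + 3 + 1 = 7.

7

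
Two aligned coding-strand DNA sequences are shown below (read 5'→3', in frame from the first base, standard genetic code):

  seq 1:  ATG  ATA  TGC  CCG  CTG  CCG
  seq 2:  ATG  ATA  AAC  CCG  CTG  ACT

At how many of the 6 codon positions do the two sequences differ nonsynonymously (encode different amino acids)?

Codon 1: ATG Met / ATG Met — identical.
Codon 2: ATA Ile / ATA Ile — identical.
Codon 3: TGC Cys / AAC Asn — nonsynonymous.
Codon 4: CCG Pro / CCG Pro — identical.
Codon 5: CTG Leu / CTG Leu — identical.
Codon 6: CCG Pro / ACT Thr — nonsynonymous.
Nonsynonymous differences: 2.

2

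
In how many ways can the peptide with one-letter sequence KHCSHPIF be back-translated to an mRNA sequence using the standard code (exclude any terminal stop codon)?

Lys: 2 codons.
His: 2 codons.
Cys: 2 codons.
Ser: 6 codons.
His: 2 codons.
Pro: 4 codons.
Ile: 3 codons.
Phe: 2 codons.
2 × 2 × 2 × 6 × 2 × 4 × 3 × 2 = 2304.

2304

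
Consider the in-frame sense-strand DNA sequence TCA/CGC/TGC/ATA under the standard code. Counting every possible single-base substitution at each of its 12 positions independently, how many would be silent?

9

Codon 1 (TCA, Ser): 3 synonymous substitutions.
Codon 2 (CGC, Arg): 3 synonymous substitutions.
Codon 3 (TGC, Cys): 1 synonymous substitution.
Codon 4 (ATA, Ile): 2 synonymous substitutions.
Total: 3 + 3 + 1 + 2 = 9.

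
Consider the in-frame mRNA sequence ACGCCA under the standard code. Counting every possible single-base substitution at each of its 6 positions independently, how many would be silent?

6

Codon 1 (ACG, Thr): 3 synonymous substitutions.
Codon 2 (CCA, Pro): 3 synonymous substitutions.
Total: 3 + 3 = 6.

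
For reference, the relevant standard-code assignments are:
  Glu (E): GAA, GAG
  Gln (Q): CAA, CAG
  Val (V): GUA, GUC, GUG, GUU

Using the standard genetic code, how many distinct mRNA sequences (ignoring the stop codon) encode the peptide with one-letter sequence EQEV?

Glu: 2 codons.
Gln: 2 codons.
Glu: 2 codons.
Val: 4 codons.
2 × 2 × 2 × 4 = 32.

32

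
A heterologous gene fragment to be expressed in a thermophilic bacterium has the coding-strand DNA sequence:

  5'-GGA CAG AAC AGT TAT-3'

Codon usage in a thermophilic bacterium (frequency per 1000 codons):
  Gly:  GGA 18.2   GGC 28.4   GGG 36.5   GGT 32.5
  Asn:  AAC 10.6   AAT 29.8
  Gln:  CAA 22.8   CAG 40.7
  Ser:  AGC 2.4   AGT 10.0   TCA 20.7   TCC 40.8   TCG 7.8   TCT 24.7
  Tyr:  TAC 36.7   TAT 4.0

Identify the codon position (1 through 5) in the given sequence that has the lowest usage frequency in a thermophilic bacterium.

Codon 1 GGA (Gly): 18.2 per 1000.
Codon 2 CAG (Gln): 40.7 per 1000.
Codon 3 AAC (Asn): 10.6 per 1000.
Codon 4 AGT (Ser): 10.0 per 1000.
Codon 5 TAT (Tyr): 4.0 per 1000.
Lowest frequency is 4.0 at codon 5.

5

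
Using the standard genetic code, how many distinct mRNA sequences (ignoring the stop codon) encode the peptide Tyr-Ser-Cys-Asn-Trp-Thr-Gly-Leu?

Tyr: 2 codons.
Ser: 6 codons.
Cys: 2 codons.
Asn: 2 codons.
Trp: 1 codon.
Thr: 4 codons.
Gly: 4 codons.
Leu: 6 codons.
2 × 6 × 2 × 2 × 1 × 4 × 4 × 6 = 4608.

4608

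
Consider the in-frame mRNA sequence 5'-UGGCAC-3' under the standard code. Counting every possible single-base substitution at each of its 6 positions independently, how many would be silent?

Codon 1 (UGG, Trp): 0 synonymous substitutions.
Codon 2 (CAC, His): 1 synonymous substitution.
Total: 0 + 1 = 1.

1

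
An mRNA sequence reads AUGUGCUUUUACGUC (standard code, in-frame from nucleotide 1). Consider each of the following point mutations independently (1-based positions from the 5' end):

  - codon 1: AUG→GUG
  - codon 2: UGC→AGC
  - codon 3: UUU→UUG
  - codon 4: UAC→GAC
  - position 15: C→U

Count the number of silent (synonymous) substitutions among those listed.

Codon 1: AUG (Met) → GUG (Val) — missense.
Codon 2: UGC (Cys) → AGC (Ser) — missense.
Codon 3: UUU (Phe) → UUG (Leu) — missense.
Codon 4: UAC (Tyr) → GAC (Asp) — missense.
Codon 5: GUC (Val) → GUU (Val) — synonymous.
Synonymous: 1 of 5.

1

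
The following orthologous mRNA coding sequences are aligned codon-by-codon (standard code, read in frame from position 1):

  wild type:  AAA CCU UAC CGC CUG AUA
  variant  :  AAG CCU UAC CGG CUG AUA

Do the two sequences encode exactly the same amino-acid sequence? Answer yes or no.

yes

Codon 1: AAA Lys / AAG Lys — synonymous.
Codon 2: CCU Pro / CCU Pro — identical.
Codon 3: UAC Tyr / UAC Tyr — identical.
Codon 4: CGC Arg / CGG Arg — synonymous.
Codon 5: CUG Leu / CUG Leu — identical.
Codon 6: AUA Ile / AUA Ile — identical.
Nonsynonymous differences: 0 → same protein.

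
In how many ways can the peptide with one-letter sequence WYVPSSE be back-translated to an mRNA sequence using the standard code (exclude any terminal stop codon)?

Trp: 1 codon.
Tyr: 2 codons.
Val: 4 codons.
Pro: 4 codons.
Ser: 6 codons.
Ser: 6 codons.
Glu: 2 codons.
1 × 2 × 4 × 4 × 6 × 6 × 2 = 2304.

2304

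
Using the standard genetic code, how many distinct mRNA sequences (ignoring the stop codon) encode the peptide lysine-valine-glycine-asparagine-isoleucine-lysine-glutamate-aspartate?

Lys: 2 codons.
Val: 4 codons.
Gly: 4 codons.
Asn: 2 codons.
Ile: 3 codons.
Lys: 2 codons.
Glu: 2 codons.
Asp: 2 codons.
2 × 4 × 4 × 2 × 3 × 2 × 2 × 2 = 1536.

1536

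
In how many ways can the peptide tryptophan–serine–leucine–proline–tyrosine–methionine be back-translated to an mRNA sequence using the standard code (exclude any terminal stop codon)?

Trp: 1 codon.
Ser: 6 codons.
Leu: 6 codons.
Pro: 4 codons.
Tyr: 2 codons.
Met: 1 codon.
1 × 6 × 6 × 4 × 2 × 1 = 288.

288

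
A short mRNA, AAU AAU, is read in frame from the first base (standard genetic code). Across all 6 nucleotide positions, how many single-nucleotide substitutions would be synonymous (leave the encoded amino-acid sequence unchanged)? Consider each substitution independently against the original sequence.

2

Codon 1 (AAU, Asn): 1 synonymous substitution.
Codon 2 (AAU, Asn): 1 synonymous substitution.
Total: 1 + 1 = 2.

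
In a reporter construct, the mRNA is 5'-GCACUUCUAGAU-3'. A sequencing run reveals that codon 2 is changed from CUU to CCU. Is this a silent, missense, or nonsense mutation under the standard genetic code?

Position 5 falls in codon 2: CUU → Leu.
After the substitution the codon is CCU → Pro.
Leu ≠ Pro, so this is a missense mutation.

missense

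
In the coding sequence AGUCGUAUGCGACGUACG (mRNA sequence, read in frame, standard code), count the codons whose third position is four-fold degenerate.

4

Codon 1 AGU (Ser): third position 2-fold.
Codon 2 CGU (Arg): third position 4-fold.
Codon 3 AUG (Met): third position 1-fold.
Codon 4 CGA (Arg): third position 4-fold.
Codon 5 CGU (Arg): third position 4-fold.
Codon 6 ACG (Thr): third position 4-fold.
Four-fold degenerate third positions: 4.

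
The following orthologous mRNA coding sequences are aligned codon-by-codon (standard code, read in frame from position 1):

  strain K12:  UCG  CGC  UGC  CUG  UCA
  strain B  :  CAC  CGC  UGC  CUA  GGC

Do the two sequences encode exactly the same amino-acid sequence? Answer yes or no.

no

Codon 1: UCG Ser / CAC His — nonsynonymous.
Codon 2: CGC Arg / CGC Arg — identical.
Codon 3: UGC Cys / UGC Cys — identical.
Codon 4: CUG Leu / CUA Leu — synonymous.
Codon 5: UCA Ser / GGC Gly — nonsynonymous.
Nonsynonymous differences: 2 → different protein.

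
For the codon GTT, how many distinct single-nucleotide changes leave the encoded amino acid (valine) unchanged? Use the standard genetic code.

Position 1: none → 0 synonymous.
Position 2: none → 0 synonymous.
Position 3: GTC, GTA, GTG → 3 synonymous.
Total: 0 + 0 + 3 = 3.

3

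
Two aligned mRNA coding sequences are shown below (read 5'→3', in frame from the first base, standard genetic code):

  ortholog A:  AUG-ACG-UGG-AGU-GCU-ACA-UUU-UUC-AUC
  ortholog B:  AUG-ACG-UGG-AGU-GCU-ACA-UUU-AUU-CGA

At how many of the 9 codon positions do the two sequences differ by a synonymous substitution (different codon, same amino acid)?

0

Codon 1: AUG Met / AUG Met — identical.
Codon 2: ACG Thr / ACG Thr — identical.
Codon 3: UGG Trp / UGG Trp — identical.
Codon 4: AGU Ser / AGU Ser — identical.
Codon 5: GCU Ala / GCU Ala — identical.
Codon 6: ACA Thr / ACA Thr — identical.
Codon 7: UUU Phe / UUU Phe — identical.
Codon 8: UUC Phe / AUU Ile — nonsynonymous.
Codon 9: AUC Ile / CGA Arg — nonsynonymous.
Synonymous differences: 0.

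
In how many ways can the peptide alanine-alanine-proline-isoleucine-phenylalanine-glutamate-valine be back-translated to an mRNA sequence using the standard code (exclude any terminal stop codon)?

3072

Ala: 4 codons.
Ala: 4 codons.
Pro: 4 codons.
Ile: 3 codons.
Phe: 2 codons.
Glu: 2 codons.
Val: 4 codons.
4 × 4 × 4 × 3 × 2 × 2 × 4 = 3072.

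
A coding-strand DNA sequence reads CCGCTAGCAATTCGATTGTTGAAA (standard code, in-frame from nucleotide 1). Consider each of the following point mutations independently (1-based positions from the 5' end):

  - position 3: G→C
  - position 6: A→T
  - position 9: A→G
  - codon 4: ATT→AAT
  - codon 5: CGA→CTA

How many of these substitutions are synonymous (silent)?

3

Codon 1: CCG (Pro) → CCC (Pro) — synonymous.
Codon 2: CTA (Leu) → CTT (Leu) — synonymous.
Codon 3: GCA (Ala) → GCG (Ala) — synonymous.
Codon 4: ATT (Ile) → AAT (Asn) — missense.
Codon 5: CGA (Arg) → CTA (Leu) — missense.
Synonymous: 3 of 5.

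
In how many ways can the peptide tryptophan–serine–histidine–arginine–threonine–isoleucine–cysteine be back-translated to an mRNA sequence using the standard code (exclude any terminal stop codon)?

Trp: 1 codon.
Ser: 6 codons.
His: 2 codons.
Arg: 6 codons.
Thr: 4 codons.
Ile: 3 codons.
Cys: 2 codons.
1 × 6 × 2 × 6 × 4 × 3 × 2 = 1728.

1728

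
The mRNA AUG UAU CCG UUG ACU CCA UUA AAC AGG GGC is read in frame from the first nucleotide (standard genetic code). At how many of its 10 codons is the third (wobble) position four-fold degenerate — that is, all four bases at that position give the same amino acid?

4

Codon 1 AUG (Met): third position 1-fold.
Codon 2 UAU (Tyr): third position 2-fold.
Codon 3 CCG (Pro): third position 4-fold.
Codon 4 UUG (Leu): third position 2-fold.
Codon 5 ACU (Thr): third position 4-fold.
Codon 6 CCA (Pro): third position 4-fold.
Codon 7 UUA (Leu): third position 2-fold.
Codon 8 AAC (Asn): third position 2-fold.
Codon 9 AGG (Arg): third position 2-fold.
Codon 10 GGC (Gly): third position 4-fold.
Four-fold degenerate third positions: 4.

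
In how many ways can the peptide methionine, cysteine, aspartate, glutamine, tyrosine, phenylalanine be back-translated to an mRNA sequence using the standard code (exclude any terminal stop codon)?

Met: 1 codon.
Cys: 2 codons.
Asp: 2 codons.
Gln: 2 codons.
Tyr: 2 codons.
Phe: 2 codons.
1 × 2 × 2 × 2 × 2 × 2 = 32.

32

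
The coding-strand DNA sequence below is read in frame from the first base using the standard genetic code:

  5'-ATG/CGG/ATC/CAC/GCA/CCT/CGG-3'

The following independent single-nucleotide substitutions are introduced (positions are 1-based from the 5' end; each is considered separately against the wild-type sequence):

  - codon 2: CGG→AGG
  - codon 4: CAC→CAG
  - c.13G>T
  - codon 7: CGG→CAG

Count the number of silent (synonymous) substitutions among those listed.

1

Codon 2: CGG (Arg) → AGG (Arg) — synonymous.
Codon 4: CAC (His) → CAG (Gln) — missense.
Codon 5: GCA (Ala) → TCA (Ser) — missense.
Codon 7: CGG (Arg) → CAG (Gln) — missense.
Synonymous: 1 of 4.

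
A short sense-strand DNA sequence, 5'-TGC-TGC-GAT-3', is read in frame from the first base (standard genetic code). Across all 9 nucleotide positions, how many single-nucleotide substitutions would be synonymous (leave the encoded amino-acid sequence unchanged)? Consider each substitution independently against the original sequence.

3

Codon 1 (TGC, Cys): 1 synonymous substitution.
Codon 2 (TGC, Cys): 1 synonymous substitution.
Codon 3 (GAT, Asp): 1 synonymous substitution.
Total: 1 + 1 + 1 = 3.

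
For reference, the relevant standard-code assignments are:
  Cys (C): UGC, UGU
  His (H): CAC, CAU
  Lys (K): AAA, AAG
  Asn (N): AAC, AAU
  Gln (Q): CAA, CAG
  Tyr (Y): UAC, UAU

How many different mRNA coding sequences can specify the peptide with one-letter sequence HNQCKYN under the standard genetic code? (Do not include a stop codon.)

His: 2 codons.
Asn: 2 codons.
Gln: 2 codons.
Cys: 2 codons.
Lys: 2 codons.
Tyr: 2 codons.
Asn: 2 codons.
2 × 2 × 2 × 2 × 2 × 2 × 2 = 128.

128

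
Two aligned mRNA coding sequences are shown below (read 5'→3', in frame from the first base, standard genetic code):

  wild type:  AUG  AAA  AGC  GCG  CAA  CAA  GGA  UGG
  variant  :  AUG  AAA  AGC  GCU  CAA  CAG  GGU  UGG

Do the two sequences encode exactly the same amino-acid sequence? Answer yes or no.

yes

Codon 1: AUG Met / AUG Met — identical.
Codon 2: AAA Lys / AAA Lys — identical.
Codon 3: AGC Ser / AGC Ser — identical.
Codon 4: GCG Ala / GCU Ala — synonymous.
Codon 5: CAA Gln / CAA Gln — identical.
Codon 6: CAA Gln / CAG Gln — synonymous.
Codon 7: GGA Gly / GGU Gly — synonymous.
Codon 8: UGG Trp / UGG Trp — identical.
Nonsynonymous differences: 0 → same protein.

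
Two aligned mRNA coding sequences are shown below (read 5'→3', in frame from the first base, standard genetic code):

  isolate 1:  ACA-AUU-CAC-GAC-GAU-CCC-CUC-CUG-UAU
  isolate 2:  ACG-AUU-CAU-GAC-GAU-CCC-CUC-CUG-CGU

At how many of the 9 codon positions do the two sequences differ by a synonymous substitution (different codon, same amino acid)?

Codon 1: ACA Thr / ACG Thr — synonymous.
Codon 2: AUU Ile / AUU Ile — identical.
Codon 3: CAC His / CAU His — synonymous.
Codon 4: GAC Asp / GAC Asp — identical.
Codon 5: GAU Asp / GAU Asp — identical.
Codon 6: CCC Pro / CCC Pro — identical.
Codon 7: CUC Leu / CUC Leu — identical.
Codon 8: CUG Leu / CUG Leu — identical.
Codon 9: UAU Tyr / CGU Arg — nonsynonymous.
Synonymous differences: 2.

2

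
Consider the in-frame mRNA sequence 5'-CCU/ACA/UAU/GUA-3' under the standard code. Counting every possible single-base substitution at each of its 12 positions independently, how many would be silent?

Codon 1 (CCU, Pro): 3 synonymous substitutions.
Codon 2 (ACA, Thr): 3 synonymous substitutions.
Codon 3 (UAU, Tyr): 1 synonymous substitution.
Codon 4 (GUA, Val): 3 synonymous substitutions.
Total: 3 + 3 + 1 + 3 = 10.

10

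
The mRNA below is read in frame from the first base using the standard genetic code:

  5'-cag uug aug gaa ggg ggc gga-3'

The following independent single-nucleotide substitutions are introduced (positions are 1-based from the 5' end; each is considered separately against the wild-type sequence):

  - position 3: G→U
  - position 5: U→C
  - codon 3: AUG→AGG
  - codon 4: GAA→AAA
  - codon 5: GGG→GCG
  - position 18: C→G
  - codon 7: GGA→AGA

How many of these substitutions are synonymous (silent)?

1

Codon 1: CAG (Gln) → CAU (His) — missense.
Codon 2: UUG (Leu) → UCG (Ser) — missense.
Codon 3: AUG (Met) → AGG (Arg) — missense.
Codon 4: GAA (Glu) → AAA (Lys) — missense.
Codon 5: GGG (Gly) → GCG (Ala) — missense.
Codon 6: GGC (Gly) → GGG (Gly) — synonymous.
Codon 7: GGA (Gly) → AGA (Arg) — missense.
Synonymous: 1 of 7.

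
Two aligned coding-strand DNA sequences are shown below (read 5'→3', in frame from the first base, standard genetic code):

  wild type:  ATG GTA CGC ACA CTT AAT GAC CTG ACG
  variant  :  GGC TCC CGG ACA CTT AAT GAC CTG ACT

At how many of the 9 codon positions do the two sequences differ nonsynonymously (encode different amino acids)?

Codon 1: ATG Met / GGC Gly — nonsynonymous.
Codon 2: GTA Val / TCC Ser — nonsynonymous.
Codon 3: CGC Arg / CGG Arg — synonymous.
Codon 4: ACA Thr / ACA Thr — identical.
Codon 5: CTT Leu / CTT Leu — identical.
Codon 6: AAT Asn / AAT Asn — identical.
Codon 7: GAC Asp / GAC Asp — identical.
Codon 8: CTG Leu / CTG Leu — identical.
Codon 9: ACG Thr / ACT Thr — synonymous.
Nonsynonymous differences: 2.

2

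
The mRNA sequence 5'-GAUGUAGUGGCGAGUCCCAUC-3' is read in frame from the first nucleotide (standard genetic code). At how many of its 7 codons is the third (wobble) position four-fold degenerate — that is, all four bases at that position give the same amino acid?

Codon 1 GAU (Asp): third position 2-fold.
Codon 2 GUA (Val): third position 4-fold.
Codon 3 GUG (Val): third position 4-fold.
Codon 4 GCG (Ala): third position 4-fold.
Codon 5 AGU (Ser): third position 2-fold.
Codon 6 CCC (Pro): third position 4-fold.
Codon 7 AUC (Ile): third position 3-fold.
Four-fold degenerate third positions: 4.

4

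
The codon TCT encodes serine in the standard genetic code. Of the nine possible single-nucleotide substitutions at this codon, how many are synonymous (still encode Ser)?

3

Position 1: none → 0 synonymous.
Position 2: none → 0 synonymous.
Position 3: TCC, TCA, TCG → 3 synonymous.
Total: 0 + 0 + 3 = 3.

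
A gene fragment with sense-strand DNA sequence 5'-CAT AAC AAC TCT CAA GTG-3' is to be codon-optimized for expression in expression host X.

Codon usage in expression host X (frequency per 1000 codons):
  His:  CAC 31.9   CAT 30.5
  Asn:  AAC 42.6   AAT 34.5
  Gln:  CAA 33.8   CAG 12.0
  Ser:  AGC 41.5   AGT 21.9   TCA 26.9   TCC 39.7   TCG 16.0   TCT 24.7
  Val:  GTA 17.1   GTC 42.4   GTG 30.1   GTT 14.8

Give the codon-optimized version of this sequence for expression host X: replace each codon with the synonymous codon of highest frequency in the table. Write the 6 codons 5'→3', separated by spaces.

Codon 1 (His): best is CAC at 31.9.
Codon 2 (Asn): best is AAC at 42.6.
Codon 3 (Asn): best is AAC at 42.6.
Codon 4 (Ser): best is AGC at 41.5.
Codon 5 (Gln): best is CAA at 33.8.
Codon 6 (Val): best is GTC at 42.4.

CAC AAC AAC AGC CAA GTC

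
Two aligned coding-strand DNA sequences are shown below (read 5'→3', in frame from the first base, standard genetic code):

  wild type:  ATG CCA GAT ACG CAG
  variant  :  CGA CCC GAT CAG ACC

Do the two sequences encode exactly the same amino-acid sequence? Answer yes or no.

Codon 1: ATG Met / CGA Arg — nonsynonymous.
Codon 2: CCA Pro / CCC Pro — synonymous.
Codon 3: GAT Asp / GAT Asp — identical.
Codon 4: ACG Thr / CAG Gln — nonsynonymous.
Codon 5: CAG Gln / ACC Thr — nonsynonymous.
Nonsynonymous differences: 3 → different protein.

no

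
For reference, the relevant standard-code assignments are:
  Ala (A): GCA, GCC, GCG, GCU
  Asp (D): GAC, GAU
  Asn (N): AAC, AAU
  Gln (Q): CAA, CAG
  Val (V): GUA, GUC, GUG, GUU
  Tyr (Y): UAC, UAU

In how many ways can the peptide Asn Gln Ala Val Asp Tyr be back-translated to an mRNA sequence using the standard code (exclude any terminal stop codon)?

256

Asn: 2 codons.
Gln: 2 codons.
Ala: 4 codons.
Val: 4 codons.
Asp: 2 codons.
Tyr: 2 codons.
2 × 2 × 4 × 4 × 2 × 2 = 256.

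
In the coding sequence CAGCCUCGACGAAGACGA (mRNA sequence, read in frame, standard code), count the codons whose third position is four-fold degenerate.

Codon 1 CAG (Gln): third position 2-fold.
Codon 2 CCU (Pro): third position 4-fold.
Codon 3 CGA (Arg): third position 4-fold.
Codon 4 CGA (Arg): third position 4-fold.
Codon 5 AGA (Arg): third position 2-fold.
Codon 6 CGA (Arg): third position 4-fold.
Four-fold degenerate third positions: 4.

4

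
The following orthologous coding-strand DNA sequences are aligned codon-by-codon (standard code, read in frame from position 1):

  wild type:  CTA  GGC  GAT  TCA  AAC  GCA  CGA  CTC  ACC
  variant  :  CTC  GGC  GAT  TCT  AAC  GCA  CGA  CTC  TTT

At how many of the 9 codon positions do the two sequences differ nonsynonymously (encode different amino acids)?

1

Codon 1: CTA Leu / CTC Leu — synonymous.
Codon 2: GGC Gly / GGC Gly — identical.
Codon 3: GAT Asp / GAT Asp — identical.
Codon 4: TCA Ser / TCT Ser — synonymous.
Codon 5: AAC Asn / AAC Asn — identical.
Codon 6: GCA Ala / GCA Ala — identical.
Codon 7: CGA Arg / CGA Arg — identical.
Codon 8: CTC Leu / CTC Leu — identical.
Codon 9: ACC Thr / TTT Phe — nonsynonymous.
Nonsynonymous differences: 1.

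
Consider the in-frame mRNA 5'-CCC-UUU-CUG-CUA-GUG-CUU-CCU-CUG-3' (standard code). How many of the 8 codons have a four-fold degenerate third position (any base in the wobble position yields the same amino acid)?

7

Codon 1 CCC (Pro): third position 4-fold.
Codon 2 UUU (Phe): third position 2-fold.
Codon 3 CUG (Leu): third position 4-fold.
Codon 4 CUA (Leu): third position 4-fold.
Codon 5 GUG (Val): third position 4-fold.
Codon 6 CUU (Leu): third position 4-fold.
Codon 7 CCU (Pro): third position 4-fold.
Codon 8 CUG (Leu): third position 4-fold.
Four-fold degenerate third positions: 7.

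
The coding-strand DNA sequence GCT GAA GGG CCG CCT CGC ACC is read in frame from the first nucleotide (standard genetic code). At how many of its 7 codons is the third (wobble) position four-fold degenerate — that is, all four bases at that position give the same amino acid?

6

Codon 1 GCT (Ala): third position 4-fold.
Codon 2 GAA (Glu): third position 2-fold.
Codon 3 GGG (Gly): third position 4-fold.
Codon 4 CCG (Pro): third position 4-fold.
Codon 5 CCT (Pro): third position 4-fold.
Codon 6 CGC (Arg): third position 4-fold.
Codon 7 ACC (Thr): third position 4-fold.
Four-fold degenerate third positions: 6.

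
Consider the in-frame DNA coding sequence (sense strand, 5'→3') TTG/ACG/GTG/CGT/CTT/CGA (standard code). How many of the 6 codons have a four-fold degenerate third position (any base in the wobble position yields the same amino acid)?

5

Codon 1 TTG (Leu): third position 2-fold.
Codon 2 ACG (Thr): third position 4-fold.
Codon 3 GTG (Val): third position 4-fold.
Codon 4 CGT (Arg): third position 4-fold.
Codon 5 CTT (Leu): third position 4-fold.
Codon 6 CGA (Arg): third position 4-fold.
Four-fold degenerate third positions: 5.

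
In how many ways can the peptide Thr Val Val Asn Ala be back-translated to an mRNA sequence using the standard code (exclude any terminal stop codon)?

Thr: 4 codons.
Val: 4 codons.
Val: 4 codons.
Asn: 2 codons.
Ala: 4 codons.
4 × 4 × 4 × 2 × 4 = 512.

512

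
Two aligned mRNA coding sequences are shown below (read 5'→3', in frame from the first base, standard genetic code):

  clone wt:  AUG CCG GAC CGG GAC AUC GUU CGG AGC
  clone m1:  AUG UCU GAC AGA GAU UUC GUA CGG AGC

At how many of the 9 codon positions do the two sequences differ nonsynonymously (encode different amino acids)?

Codon 1: AUG Met / AUG Met — identical.
Codon 2: CCG Pro / UCU Ser — nonsynonymous.
Codon 3: GAC Asp / GAC Asp — identical.
Codon 4: CGG Arg / AGA Arg — synonymous.
Codon 5: GAC Asp / GAU Asp — synonymous.
Codon 6: AUC Ile / UUC Phe — nonsynonymous.
Codon 7: GUU Val / GUA Val — synonymous.
Codon 8: CGG Arg / CGG Arg — identical.
Codon 9: AGC Ser / AGC Ser — identical.
Nonsynonymous differences: 2.

2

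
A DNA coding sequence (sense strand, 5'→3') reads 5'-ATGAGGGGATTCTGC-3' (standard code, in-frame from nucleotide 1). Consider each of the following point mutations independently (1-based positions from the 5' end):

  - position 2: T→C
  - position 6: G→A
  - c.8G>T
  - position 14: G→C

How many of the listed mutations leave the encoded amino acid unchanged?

1

Codon 1: ATG (Met) → ACG (Thr) — missense.
Codon 2: AGG (Arg) → AGA (Arg) — synonymous.
Codon 3: GGA (Gly) → GTA (Val) — missense.
Codon 5: TGC (Cys) → TCC (Ser) — missense.
Synonymous: 1 of 4.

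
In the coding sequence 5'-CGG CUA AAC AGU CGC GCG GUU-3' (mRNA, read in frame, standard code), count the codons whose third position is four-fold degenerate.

5

Codon 1 CGG (Arg): third position 4-fold.
Codon 2 CUA (Leu): third position 4-fold.
Codon 3 AAC (Asn): third position 2-fold.
Codon 4 AGU (Ser): third position 2-fold.
Codon 5 CGC (Arg): third position 4-fold.
Codon 6 GCG (Ala): third position 4-fold.
Codon 7 GUU (Val): third position 4-fold.
Four-fold degenerate third positions: 5.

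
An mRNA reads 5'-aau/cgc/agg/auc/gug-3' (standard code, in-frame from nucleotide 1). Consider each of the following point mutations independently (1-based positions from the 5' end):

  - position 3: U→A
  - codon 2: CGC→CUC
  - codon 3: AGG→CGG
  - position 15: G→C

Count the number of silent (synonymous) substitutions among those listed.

Codon 1: AAU (Asn) → AAA (Lys) — missense.
Codon 2: CGC (Arg) → CUC (Leu) — missense.
Codon 3: AGG (Arg) → CGG (Arg) — synonymous.
Codon 5: GUG (Val) → GUC (Val) — synonymous.
Synonymous: 2 of 4.

2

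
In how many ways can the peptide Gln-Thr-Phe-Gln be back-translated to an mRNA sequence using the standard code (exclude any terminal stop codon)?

Gln: 2 codons.
Thr: 4 codons.
Phe: 2 codons.
Gln: 2 codons.
2 × 4 × 2 × 2 = 32.

32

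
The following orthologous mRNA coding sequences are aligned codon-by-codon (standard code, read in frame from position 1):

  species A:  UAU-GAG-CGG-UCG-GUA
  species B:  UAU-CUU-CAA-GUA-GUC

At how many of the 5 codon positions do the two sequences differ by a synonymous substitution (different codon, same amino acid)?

1

Codon 1: UAU Tyr / UAU Tyr — identical.
Codon 2: GAG Glu / CUU Leu — nonsynonymous.
Codon 3: CGG Arg / CAA Gln — nonsynonymous.
Codon 4: UCG Ser / GUA Val — nonsynonymous.
Codon 5: GUA Val / GUC Val — synonymous.
Synonymous differences: 1.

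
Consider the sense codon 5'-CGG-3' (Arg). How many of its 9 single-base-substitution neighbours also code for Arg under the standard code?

Position 1: AGG → 1 synonymous.
Position 2: none → 0 synonymous.
Position 3: CGU, CGC, CGA → 3 synonymous.
Total: 1 + 0 + 3 = 4.

4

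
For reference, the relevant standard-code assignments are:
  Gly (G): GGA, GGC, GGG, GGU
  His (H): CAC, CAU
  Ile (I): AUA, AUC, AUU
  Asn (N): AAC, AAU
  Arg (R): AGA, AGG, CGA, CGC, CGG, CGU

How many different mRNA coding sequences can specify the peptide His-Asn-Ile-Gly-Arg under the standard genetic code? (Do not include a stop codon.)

His: 2 codons.
Asn: 2 codons.
Ile: 3 codons.
Gly: 4 codons.
Arg: 6 codons.
2 × 2 × 3 × 4 × 6 = 288.

288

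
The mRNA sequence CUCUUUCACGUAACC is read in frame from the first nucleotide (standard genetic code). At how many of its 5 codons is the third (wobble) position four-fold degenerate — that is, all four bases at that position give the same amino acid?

3

Codon 1 CUC (Leu): third position 4-fold.
Codon 2 UUU (Phe): third position 2-fold.
Codon 3 CAC (His): third position 2-fold.
Codon 4 GUA (Val): third position 4-fold.
Codon 5 ACC (Thr): third position 4-fold.
Four-fold degenerate third positions: 3.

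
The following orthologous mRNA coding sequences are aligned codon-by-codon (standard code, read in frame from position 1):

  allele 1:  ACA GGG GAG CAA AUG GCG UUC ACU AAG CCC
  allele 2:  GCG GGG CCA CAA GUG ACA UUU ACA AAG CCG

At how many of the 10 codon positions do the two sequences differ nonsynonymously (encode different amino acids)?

Codon 1: ACA Thr / GCG Ala — nonsynonymous.
Codon 2: GGG Gly / GGG Gly — identical.
Codon 3: GAG Glu / CCA Pro — nonsynonymous.
Codon 4: CAA Gln / CAA Gln — identical.
Codon 5: AUG Met / GUG Val — nonsynonymous.
Codon 6: GCG Ala / ACA Thr — nonsynonymous.
Codon 7: UUC Phe / UUU Phe — synonymous.
Codon 8: ACU Thr / ACA Thr — synonymous.
Codon 9: AAG Lys / AAG Lys — identical.
Codon 10: CCC Pro / CCG Pro — synonymous.
Nonsynonymous differences: 4.

4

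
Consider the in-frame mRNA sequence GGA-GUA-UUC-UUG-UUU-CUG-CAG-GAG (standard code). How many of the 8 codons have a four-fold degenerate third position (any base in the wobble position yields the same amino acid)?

Codon 1 GGA (Gly): third position 4-fold.
Codon 2 GUA (Val): third position 4-fold.
Codon 3 UUC (Phe): third position 2-fold.
Codon 4 UUG (Leu): third position 2-fold.
Codon 5 UUU (Phe): third position 2-fold.
Codon 6 CUG (Leu): third position 4-fold.
Codon 7 CAG (Gln): third position 2-fold.
Codon 8 GAG (Glu): third position 2-fold.
Four-fold degenerate third positions: 3.

3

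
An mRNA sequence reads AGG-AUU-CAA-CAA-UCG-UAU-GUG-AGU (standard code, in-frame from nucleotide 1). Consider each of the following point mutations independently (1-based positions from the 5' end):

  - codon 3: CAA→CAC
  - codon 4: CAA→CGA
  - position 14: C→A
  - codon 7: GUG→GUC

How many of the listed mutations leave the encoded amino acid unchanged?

Codon 3: CAA (Gln) → CAC (His) — missense.
Codon 4: CAA (Gln) → CGA (Arg) — missense.
Codon 5: UCG (Ser) → UAG (Stop) — nonsense.
Codon 7: GUG (Val) → GUC (Val) — synonymous.
Synonymous: 1 of 4.

1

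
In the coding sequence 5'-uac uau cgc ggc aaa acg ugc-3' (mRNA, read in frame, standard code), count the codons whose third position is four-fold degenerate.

3

Codon 1 UAC (Tyr): third position 2-fold.
Codon 2 UAU (Tyr): third position 2-fold.
Codon 3 CGC (Arg): third position 4-fold.
Codon 4 GGC (Gly): third position 4-fold.
Codon 5 AAA (Lys): third position 2-fold.
Codon 6 ACG (Thr): third position 4-fold.
Codon 7 UGC (Cys): third position 2-fold.
Four-fold degenerate third positions: 3.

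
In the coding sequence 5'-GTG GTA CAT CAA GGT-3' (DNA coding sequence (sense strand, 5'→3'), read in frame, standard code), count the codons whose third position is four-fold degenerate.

3

Codon 1 GTG (Val): third position 4-fold.
Codon 2 GTA (Val): third position 4-fold.
Codon 3 CAT (His): third position 2-fold.
Codon 4 CAA (Gln): third position 2-fold.
Codon 5 GGT (Gly): third position 4-fold.
Four-fold degenerate third positions: 3.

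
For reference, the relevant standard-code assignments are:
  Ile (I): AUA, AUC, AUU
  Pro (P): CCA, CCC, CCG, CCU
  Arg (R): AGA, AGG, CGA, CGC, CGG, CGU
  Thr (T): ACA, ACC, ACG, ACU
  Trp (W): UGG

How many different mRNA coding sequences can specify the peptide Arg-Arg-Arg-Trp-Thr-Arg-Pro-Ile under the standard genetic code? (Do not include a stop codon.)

62208

Arg: 6 codons.
Arg: 6 codons.
Arg: 6 codons.
Trp: 1 codon.
Thr: 4 codons.
Arg: 6 codons.
Pro: 4 codons.
Ile: 3 codons.
6 × 6 × 6 × 1 × 4 × 6 × 4 × 3 = 62208.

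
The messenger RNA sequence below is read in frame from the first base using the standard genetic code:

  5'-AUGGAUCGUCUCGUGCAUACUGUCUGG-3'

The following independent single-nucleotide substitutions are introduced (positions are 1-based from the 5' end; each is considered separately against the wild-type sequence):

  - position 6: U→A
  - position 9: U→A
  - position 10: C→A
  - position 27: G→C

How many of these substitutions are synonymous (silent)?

Codon 2: GAU (Asp) → GAA (Glu) — missense.
Codon 3: CGU (Arg) → CGA (Arg) — synonymous.
Codon 4: CUC (Leu) → AUC (Ile) — missense.
Codon 9: UGG (Trp) → UGC (Cys) — missense.
Synonymous: 1 of 4.

1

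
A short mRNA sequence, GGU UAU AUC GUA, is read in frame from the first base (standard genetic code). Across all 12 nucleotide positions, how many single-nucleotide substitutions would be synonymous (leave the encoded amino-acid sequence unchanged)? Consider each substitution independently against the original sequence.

9

Codon 1 (GGU, Gly): 3 synonymous substitutions.
Codon 2 (UAU, Tyr): 1 synonymous substitution.
Codon 3 (AUC, Ile): 2 synonymous substitutions.
Codon 4 (GUA, Val): 3 synonymous substitutions.
Total: 3 + 1 + 2 + 3 = 9.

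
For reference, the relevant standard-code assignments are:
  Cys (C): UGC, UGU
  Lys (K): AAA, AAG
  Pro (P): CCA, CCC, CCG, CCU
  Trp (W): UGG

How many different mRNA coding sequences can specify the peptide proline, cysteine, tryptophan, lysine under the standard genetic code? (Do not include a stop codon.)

Pro: 4 codons.
Cys: 2 codons.
Trp: 1 codon.
Lys: 2 codons.
4 × 2 × 1 × 2 = 16.

16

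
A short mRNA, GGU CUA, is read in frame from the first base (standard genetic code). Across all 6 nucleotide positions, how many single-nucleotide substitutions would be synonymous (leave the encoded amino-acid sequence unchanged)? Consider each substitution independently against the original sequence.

7

Codon 1 (GGU, Gly): 3 synonymous substitutions.
Codon 2 (CUA, Leu): 4 synonymous substitutions.
Total: 3 + 4 = 7.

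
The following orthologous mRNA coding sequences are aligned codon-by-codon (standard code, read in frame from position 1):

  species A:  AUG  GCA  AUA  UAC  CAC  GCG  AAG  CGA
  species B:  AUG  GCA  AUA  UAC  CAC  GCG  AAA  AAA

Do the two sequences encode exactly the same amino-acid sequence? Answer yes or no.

Codon 1: AUG Met / AUG Met — identical.
Codon 2: GCA Ala / GCA Ala — identical.
Codon 3: AUA Ile / AUA Ile — identical.
Codon 4: UAC Tyr / UAC Tyr — identical.
Codon 5: CAC His / CAC His — identical.
Codon 6: GCG Ala / GCG Ala — identical.
Codon 7: AAG Lys / AAA Lys — synonymous.
Codon 8: CGA Arg / AAA Lys — nonsynonymous.
Nonsynonymous differences: 1 → different protein.

no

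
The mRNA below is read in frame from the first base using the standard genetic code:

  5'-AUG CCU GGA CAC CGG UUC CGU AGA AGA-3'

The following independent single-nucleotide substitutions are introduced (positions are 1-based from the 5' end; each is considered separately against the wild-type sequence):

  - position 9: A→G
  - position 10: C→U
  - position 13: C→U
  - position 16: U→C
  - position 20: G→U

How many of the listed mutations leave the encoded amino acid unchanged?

Codon 3: GGA (Gly) → GGG (Gly) — synonymous.
Codon 4: CAC (His) → UAC (Tyr) — missense.
Codon 5: CGG (Arg) → UGG (Trp) — missense.
Codon 6: UUC (Phe) → CUC (Leu) — missense.
Codon 7: CGU (Arg) → CUU (Leu) — missense.
Synonymous: 1 of 5.

1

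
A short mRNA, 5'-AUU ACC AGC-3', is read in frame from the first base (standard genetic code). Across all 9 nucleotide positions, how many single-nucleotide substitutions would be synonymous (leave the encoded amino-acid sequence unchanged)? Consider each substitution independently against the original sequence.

Codon 1 (AUU, Ile): 2 synonymous substitutions.
Codon 2 (ACC, Thr): 3 synonymous substitutions.
Codon 3 (AGC, Ser): 1 synonymous substitution.
Total: 2 + 3 + 1 = 6.

6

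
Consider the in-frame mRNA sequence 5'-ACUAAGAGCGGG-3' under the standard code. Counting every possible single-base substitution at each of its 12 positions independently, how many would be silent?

8

Codon 1 (ACU, Thr): 3 synonymous substitutions.
Codon 2 (AAG, Lys): 1 synonymous substitution.
Codon 3 (AGC, Ser): 1 synonymous substitution.
Codon 4 (GGG, Gly): 3 synonymous substitutions.
Total: 3 + 1 + 1 + 3 = 8.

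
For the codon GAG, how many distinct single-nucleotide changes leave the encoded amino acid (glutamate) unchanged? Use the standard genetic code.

Position 1: none → 0 synonymous.
Position 2: none → 0 synonymous.
Position 3: GAA → 1 synonymous.
Total: 0 + 0 + 1 = 1.

1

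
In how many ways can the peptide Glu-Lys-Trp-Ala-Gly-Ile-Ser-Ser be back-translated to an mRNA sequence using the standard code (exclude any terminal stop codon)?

6912

Glu: 2 codons.
Lys: 2 codons.
Trp: 1 codon.
Ala: 4 codons.
Gly: 4 codons.
Ile: 3 codons.
Ser: 6 codons.
Ser: 6 codons.
2 × 2 × 1 × 4 × 4 × 3 × 6 × 6 = 6912.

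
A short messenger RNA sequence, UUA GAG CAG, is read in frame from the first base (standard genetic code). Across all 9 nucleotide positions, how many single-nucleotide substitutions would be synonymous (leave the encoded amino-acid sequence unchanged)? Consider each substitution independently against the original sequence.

Codon 1 (UUA, Leu): 2 synonymous substitutions.
Codon 2 (GAG, Glu): 1 synonymous substitution.
Codon 3 (CAG, Gln): 1 synonymous substitution.
Total: 2 + 1 + 1 = 4.

4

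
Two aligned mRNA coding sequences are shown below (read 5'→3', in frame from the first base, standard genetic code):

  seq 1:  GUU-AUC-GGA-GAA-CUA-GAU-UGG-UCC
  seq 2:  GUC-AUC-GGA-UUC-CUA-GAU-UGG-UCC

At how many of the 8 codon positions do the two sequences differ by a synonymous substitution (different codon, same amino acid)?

1

Codon 1: GUU Val / GUC Val — synonymous.
Codon 2: AUC Ile / AUC Ile — identical.
Codon 3: GGA Gly / GGA Gly — identical.
Codon 4: GAA Glu / UUC Phe — nonsynonymous.
Codon 5: CUA Leu / CUA Leu — identical.
Codon 6: GAU Asp / GAU Asp — identical.
Codon 7: UGG Trp / UGG Trp — identical.
Codon 8: UCC Ser / UCC Ser — identical.
Synonymous differences: 1.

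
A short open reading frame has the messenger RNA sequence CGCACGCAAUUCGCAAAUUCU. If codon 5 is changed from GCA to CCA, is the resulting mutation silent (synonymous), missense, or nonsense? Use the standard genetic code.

Position 13 falls in codon 5: GCA → Ala.
After the substitution the codon is CCA → Pro.
Ala ≠ Pro, so this is a missense mutation.

missense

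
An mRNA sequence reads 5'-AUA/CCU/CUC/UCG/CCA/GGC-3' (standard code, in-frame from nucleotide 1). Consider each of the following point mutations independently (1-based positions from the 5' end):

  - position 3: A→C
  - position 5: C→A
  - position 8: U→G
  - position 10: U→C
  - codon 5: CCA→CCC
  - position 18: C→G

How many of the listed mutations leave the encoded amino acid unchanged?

Codon 1: AUA (Ile) → AUC (Ile) — synonymous.
Codon 2: CCU (Pro) → CAU (His) — missense.
Codon 3: CUC (Leu) → CGC (Arg) — missense.
Codon 4: UCG (Ser) → CCG (Pro) — missense.
Codon 5: CCA (Pro) → CCC (Pro) — synonymous.
Codon 6: GGC (Gly) → GGG (Gly) — synonymous.
Synonymous: 3 of 6.

3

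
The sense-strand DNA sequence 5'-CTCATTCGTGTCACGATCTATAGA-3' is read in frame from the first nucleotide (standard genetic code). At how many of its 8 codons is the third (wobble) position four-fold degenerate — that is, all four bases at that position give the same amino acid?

4

Codon 1 CTC (Leu): third position 4-fold.
Codon 2 ATT (Ile): third position 3-fold.
Codon 3 CGT (Arg): third position 4-fold.
Codon 4 GTC (Val): third position 4-fold.
Codon 5 ACG (Thr): third position 4-fold.
Codon 6 ATC (Ile): third position 3-fold.
Codon 7 TAT (Tyr): third position 2-fold.
Codon 8 AGA (Arg): third position 2-fold.
Four-fold degenerate third positions: 4.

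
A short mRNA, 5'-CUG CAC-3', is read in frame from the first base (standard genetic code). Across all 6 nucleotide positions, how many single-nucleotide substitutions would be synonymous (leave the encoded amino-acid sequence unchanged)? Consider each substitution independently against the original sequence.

5

Codon 1 (CUG, Leu): 4 synonymous substitutions.
Codon 2 (CAC, His): 1 synonymous substitution.
Total: 4 + 1 = 5.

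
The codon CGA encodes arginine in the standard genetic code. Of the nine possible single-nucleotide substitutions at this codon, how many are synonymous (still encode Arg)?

Position 1: AGA → 1 synonymous.
Position 2: none → 0 synonymous.
Position 3: CGT, CGC, CGG → 3 synonymous.
Total: 1 + 0 + 3 = 4.

4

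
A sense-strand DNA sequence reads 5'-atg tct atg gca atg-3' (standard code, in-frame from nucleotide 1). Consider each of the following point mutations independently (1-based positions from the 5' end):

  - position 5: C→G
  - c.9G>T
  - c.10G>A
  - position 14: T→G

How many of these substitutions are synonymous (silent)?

0

Codon 2: TCT (Ser) → TGT (Cys) — missense.
Codon 3: ATG (Met) → ATT (Ile) — missense.
Codon 4: GCA (Ala) → ACA (Thr) — missense.
Codon 5: ATG (Met) → AGG (Arg) — missense.
Synonymous: 0 of 4.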